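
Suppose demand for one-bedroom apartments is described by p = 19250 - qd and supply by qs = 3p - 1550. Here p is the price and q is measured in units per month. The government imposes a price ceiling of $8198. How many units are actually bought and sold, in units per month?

Rearranging demand gives qd = 19250 - p. Equilibrium: 19250 - p = 3p - 1550, so 20800 = 4p and p* = 5200, q* = 14050.
The ceiling of 8198 is above the equilibrium price 5200, so it is not binding; the market clears at p* = 5200, q* = 14050.

14050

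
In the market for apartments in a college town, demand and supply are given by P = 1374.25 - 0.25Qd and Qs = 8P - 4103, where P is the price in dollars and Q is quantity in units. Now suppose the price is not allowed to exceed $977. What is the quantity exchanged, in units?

Rearranging demand gives Qd = 5497 - 4P. In a free market, 5497 - 4P = 8P - 4103 gives the equilibrium P* = 800, Q* = 2297.
The ceiling of 977 is above the equilibrium price 800, so it is not binding; the market clears at P* = 800, Q* = 2297.

2297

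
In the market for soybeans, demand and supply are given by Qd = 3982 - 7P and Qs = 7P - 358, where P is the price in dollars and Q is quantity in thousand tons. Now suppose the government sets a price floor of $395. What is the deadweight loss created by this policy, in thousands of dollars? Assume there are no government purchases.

50575

Setting quantity demanded equal to quantity supplied, 3982 - 7P = 7P - 358, gives P* = 310 and Q* = 1812.
The floor of 395 is above the equilibrium price 310, so it binds.
At P = 395: Qd = 3982 - 7·395 = 1217 and Qs = 7·395 - 358 = 2407.
Quantity traded falls to 1217. At Q = 1217 the demand price is (3982 - 1217)/7 = 395 and the supply price is (358 + 1217)/7 = 225.
Deadweight loss = ½ · (395 - 225) · (1812 - 1217) = ½ · 170 · 595 = 50575.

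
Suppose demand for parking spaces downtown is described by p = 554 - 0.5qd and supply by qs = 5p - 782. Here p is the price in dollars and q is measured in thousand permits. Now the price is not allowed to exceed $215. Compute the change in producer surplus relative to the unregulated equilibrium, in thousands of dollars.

Rearranging demand gives qd = 1108 - 2p. Setting quantity demanded equal to quantity supplied, 1108 - 2p = 5p - 782, gives p* = 270 and q* = 568.
Because the ceiling (215) lies below the market-clearing price, it is binding.
At p = 215: qd = 1108 - 2·215 = 678 and qs = 5·215 - 782 = 293.
Producer surplus without the control is ½ · (270 - 156.4) · 568 = 32262.4.
With the ceiling, producers sell 293 units at 215, so PS = ½ · (215 - 156.4) · 293 = 8584.9.
Change in producer surplus = 8584.9 - 32262.4 = -23677.5.

-23677.5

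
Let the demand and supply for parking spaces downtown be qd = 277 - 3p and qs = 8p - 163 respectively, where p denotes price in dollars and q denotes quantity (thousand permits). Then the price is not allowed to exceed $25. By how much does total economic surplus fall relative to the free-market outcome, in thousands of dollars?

Without the control the market clears where 277 - 3p = 8p - 163, i.e. p* = 40 and q* = 157.
Since 25 < 40, the ceiling is binding.
At p = 25: qd = 277 - 3·25 = 202 and qs = 8·25 - 163 = 37.
Quantity traded falls to 37. At q = 37 the demand price is (277 - 37)/3 = 80 and the supply price is (163 + 37)/8 = 25.
Deadweight loss = ½ · (80 - 25) · (157 - 37) = ½ · 55 · 120 = 3300.

3300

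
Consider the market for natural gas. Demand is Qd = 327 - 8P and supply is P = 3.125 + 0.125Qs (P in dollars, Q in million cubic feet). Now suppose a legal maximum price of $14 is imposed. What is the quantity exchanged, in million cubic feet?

Rearranging supply gives Qs = 8P - 25. In a free market, 327 - 8P = 8P - 25 gives the equilibrium P* = 22, Q* = 151.
Since 14 < 22, the ceiling is binding.
At P = 14: Qd = 327 - 8·14 = 215 and Qs = 8·14 - 25 = 87.
The quantity actually transacted is the short side, supply: 87.

87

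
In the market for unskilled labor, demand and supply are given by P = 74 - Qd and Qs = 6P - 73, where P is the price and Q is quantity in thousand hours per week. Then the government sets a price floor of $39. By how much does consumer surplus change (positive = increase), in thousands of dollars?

-792

Rearranging demand gives Qd = 74 - P. Equilibrium: 74 - P = 6P - 73, so 147 = 7P and P* = 21, Q* = 53.
The floor of 39 is above the equilibrium price 21, so it binds.
At P = 39: Qd = 74 - 39 = 35 and Qs = 6·39 - 73 = 161.
Consumer surplus without the control is ½ · (74 - 21) · 53 = 1404.5.
With the floor, consumers buy 35 units at 39, so CS = ½ · (74 - 39) · 35 = 612.5.
Change in consumer surplus = 612.5 - 1404.5 = -792.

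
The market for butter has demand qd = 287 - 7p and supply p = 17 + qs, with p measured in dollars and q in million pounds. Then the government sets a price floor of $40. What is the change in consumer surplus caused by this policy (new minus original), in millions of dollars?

Rearranging supply gives qs = p - 17. Equilibrium: 287 - 7p = p - 17, so 304 = 8p and p* = 38, q* = 21.
Since 40 > 38, the floor is binding.
At p = 40: qd = 287 - 7·40 = 7 and qs = 40 - 17 = 23.
Consumer surplus without the control is ½ · (41 - 38) · 21 = 31.5.
With the floor, consumers buy 7 units at 40, so CS = ½ · (41 - 40) · 7 = 3.5.
Change in consumer surplus = 3.5 - 31.5 = -28.

-28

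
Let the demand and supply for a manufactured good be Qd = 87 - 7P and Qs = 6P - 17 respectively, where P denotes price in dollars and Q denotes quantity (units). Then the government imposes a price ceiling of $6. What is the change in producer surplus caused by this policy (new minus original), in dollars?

-50

Equilibrium: 87 - 7P = 6P - 17, so 104 = 13P and P* = 8, Q* = 31.
Since 6 < 8, the ceiling is binding.
At P = 6: Qd = 87 - 7·6 = 45 and Qs = 6·6 - 17 = 19.
Producer surplus without the control is ½ · (8 - 17/6) · 31 = 961/12.
With the ceiling, producers sell 19 units at 6, so PS = ½ · (6 - 17/6) · 19 = 361/12.
Change in producer surplus = 361/12 - 961/12 = -50.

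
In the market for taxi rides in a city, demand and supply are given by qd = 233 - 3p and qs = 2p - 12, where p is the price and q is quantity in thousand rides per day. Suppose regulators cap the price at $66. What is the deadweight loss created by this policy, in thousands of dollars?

0

In a free market, 233 - 3p = 2p - 12 gives the equilibrium p* = 49, q* = 86.
Since 66 is above p* = 49, the ceiling does not bind and the free-market outcome prevails.
Since the control does not bind, no trades are prevented and deadweight loss is zero.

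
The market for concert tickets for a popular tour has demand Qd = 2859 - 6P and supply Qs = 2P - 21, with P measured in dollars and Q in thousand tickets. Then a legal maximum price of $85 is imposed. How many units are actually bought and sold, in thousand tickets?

In a free market, 2859 - 6P = 2P - 21 gives the equilibrium P* = 360, Q* = 699.
Since 85 < 360, the ceiling is binding.
At P = 85: Qd = 2859 - 6·85 = 2349 and Qs = 2·85 - 21 = 149.
The quantity actually transacted is the short side, supply: 149.

149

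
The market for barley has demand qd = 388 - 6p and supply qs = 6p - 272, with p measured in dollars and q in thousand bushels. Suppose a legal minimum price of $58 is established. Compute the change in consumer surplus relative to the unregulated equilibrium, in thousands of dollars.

Setting quantity demanded equal to quantity supplied, 388 - 6p = 6p - 272, gives p* = 55 and q* = 58.
Since 58 > 55, the floor is binding.
At p = 58: qd = 388 - 6·58 = 40 and qs = 6·58 - 272 = 76.
Consumer surplus without the control is ½ · (194/3 - 55) · 58 = 841/3.
With the floor, consumers buy 40 units at 58, so CS = ½ · (194/3 - 58) · 40 = 400/3.
Change in consumer surplus = 400/3 - 841/3 = -147.

-147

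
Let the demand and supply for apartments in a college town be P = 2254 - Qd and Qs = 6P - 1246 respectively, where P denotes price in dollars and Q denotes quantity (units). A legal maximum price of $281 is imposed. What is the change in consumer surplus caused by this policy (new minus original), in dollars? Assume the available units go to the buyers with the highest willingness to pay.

-766938

Rearranging demand gives Qd = 2254 - P. Without the control the market clears where 2254 - P = 6P - 1246, i.e. P* = 500 and Q* = 1754.
Because the ceiling (281) lies below the market-clearing price, it is binding.
At P = 281: Qd = 2254 - 281 = 1973 and Qs = 6·281 - 1246 = 440.
Consumer surplus without the control is ½ · (2254 - 500) · 1754 = 1538258.
With the ceiling, 440 units are sold at 281 (assume they go to the highest-value buyers). The demand price at Q = 440 is 1814, so CS = ½ · [(2254 - 281) + (1814 - 281)] · 440 = 771320.
Change in consumer surplus = 771320 - 1538258 = -766938.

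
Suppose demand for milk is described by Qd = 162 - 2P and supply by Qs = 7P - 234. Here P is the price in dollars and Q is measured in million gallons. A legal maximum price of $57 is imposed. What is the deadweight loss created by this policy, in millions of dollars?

0

Setting quantity demanded equal to quantity supplied, 162 - 2P = 7P - 234, gives P* = 44 and Q* = 74.
The ceiling of 57 is above the equilibrium price 44, so it is not binding; the market clears at P* = 44, Q* = 74.
Since the control does not bind, no trades are prevented and deadweight loss is zero.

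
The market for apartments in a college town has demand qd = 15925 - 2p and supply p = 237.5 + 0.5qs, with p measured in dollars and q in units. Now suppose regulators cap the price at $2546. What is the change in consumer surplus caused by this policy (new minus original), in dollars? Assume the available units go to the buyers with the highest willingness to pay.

Rearranging supply gives qs = 2p - 475. Equilibrium: 15925 - 2p = 2p - 475, so 16400 = 4p and p* = 4100, q* = 7725.
The ceiling of 2546 is below the equilibrium price 4100, so it binds.
At p = 2546: qd = 15925 - 2·2546 = 10833 and qs = 2·2546 - 475 = 4617.
Consumer surplus without the control is ½ · (7962.5 - 4100) · 7725 = 14918906.25.
With the ceiling, 4617 units are sold at 2546 (assume they go to the highest-value buyers). The demand price at q = 4617 is 5654, so CS = ½ · [(7962.5 - 2546) + (5654 - 2546)] · 4617 = 19678808.25.
Change in consumer surplus = 19678808.25 - 14918906.25 = 4759902.

4759902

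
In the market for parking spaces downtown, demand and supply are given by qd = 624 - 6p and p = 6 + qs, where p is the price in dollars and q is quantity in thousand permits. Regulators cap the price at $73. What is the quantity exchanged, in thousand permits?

67

Rearranging supply gives qs = p - 6. Without the control the market clears where 624 - 6p = p - 6, i.e. p* = 90 and q* = 84.
The ceiling of 73 is below the equilibrium price 90, so it binds.
At p = 73: qd = 624 - 6·73 = 186 and qs = 73 - 6 = 67.
The quantity actually transacted is the short side, supply: 67.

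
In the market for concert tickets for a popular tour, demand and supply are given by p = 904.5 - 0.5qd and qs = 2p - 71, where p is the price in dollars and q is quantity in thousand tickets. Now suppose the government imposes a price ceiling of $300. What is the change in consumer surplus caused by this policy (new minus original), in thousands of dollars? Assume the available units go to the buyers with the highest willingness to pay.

Rearranging demand gives qd = 1809 - 2p. Setting quantity demanded equal to quantity supplied, 1809 - 2p = 2p - 71, gives p* = 470 and q* = 869.
The ceiling of 300 is below the equilibrium price 470, so it binds.
At p = 300: qd = 1809 - 2·300 = 1209 and qs = 2·300 - 71 = 529.
Consumer surplus without the control is ½ · (904.5 - 470) · 869 = 188790.25.
With the ceiling, 529 units are sold at 300 (assume they go to the highest-value buyers). The demand price at q = 529 is 640, so CS = ½ · [(904.5 - 300) + (640 - 300)] · 529 = 249820.25.
Change in consumer surplus = 249820.25 - 188790.25 = 61030.

61030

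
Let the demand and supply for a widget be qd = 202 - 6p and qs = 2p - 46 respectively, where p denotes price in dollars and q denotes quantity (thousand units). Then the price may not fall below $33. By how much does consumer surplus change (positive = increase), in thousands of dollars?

-20

Setting quantity demanded equal to quantity supplied, 202 - 6p = 2p - 46, gives p* = 31 and q* = 16.
The floor of 33 is above the equilibrium price 31, so it binds.
At p = 33: qd = 202 - 6·33 = 4 and qs = 2·33 - 46 = 20.
Consumer surplus without the control is ½ · (101/3 - 31) · 16 = 64/3.
With the floor, consumers buy 4 units at 33, so CS = ½ · (101/3 - 33) · 4 = 4/3.
Change in consumer surplus = 4/3 - 64/3 = -20.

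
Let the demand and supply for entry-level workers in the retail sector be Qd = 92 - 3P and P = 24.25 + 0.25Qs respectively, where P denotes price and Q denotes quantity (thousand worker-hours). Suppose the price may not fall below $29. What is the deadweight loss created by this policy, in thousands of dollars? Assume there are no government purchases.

Rearranging supply gives Qs = 4P - 97. Equilibrium: 92 - 3P = 4P - 97, so 189 = 7P and P* = 27, Q* = 11.
Since 29 > 27, the floor is binding.
At P = 29: Qd = 92 - 3·29 = 5 and Qs = 4·29 - 97 = 19.
Quantity traded falls to 5. At Q = 5 the demand price is (92 - 5)/3 = 29 and the supply price is (97 + 5)/4 = 25.5.
Deadweight loss = ½ · (29 - 25.5) · (11 - 5) = ½ · 3.5 · 6 = 10.5.

10.5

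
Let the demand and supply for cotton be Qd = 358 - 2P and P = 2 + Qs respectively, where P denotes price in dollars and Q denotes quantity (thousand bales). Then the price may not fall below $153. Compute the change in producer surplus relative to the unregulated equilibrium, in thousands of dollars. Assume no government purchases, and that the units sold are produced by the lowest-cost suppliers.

Rearranging supply gives Qs = P - 2. Equilibrium: 358 - 2P = P - 2, so 360 = 3P and P* = 120, Q* = 118.
Since 153 > 120, the floor is binding.
At P = 153: Qd = 358 - 2·153 = 52 and Qs = 153 - 2 = 151.
Producer surplus without the control is ½ · (120 - 2) · 118 = 6962.
With the floor, 52 units are sold at 153. The supply price at Q = 52 is 54, so PS = ½ · [(153 - 2) + (153 - 54)] · 52 = 6500.
Change in producer surplus = 6500 - 6962 = -462.

-462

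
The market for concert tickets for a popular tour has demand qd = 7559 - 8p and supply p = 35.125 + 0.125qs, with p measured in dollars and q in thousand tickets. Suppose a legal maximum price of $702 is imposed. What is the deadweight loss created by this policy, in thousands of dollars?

Rearranging supply gives qs = 8p - 281. In a free market, 7559 - 8p = 8p - 281 gives the equilibrium p* = 490, q* = 3639.
The ceiling of 702 is above the equilibrium price 490, so it is not binding; the market clears at p* = 490, q* = 3639.
Since the control does not bind, no trades are prevented and deadweight loss is zero.

0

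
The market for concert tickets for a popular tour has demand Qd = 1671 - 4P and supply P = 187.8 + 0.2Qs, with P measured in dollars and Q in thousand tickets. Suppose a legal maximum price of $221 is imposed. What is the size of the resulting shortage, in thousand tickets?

621

Rearranging supply gives Qs = 5P - 939. Setting quantity demanded equal to quantity supplied, 1671 - 4P = 5P - 939, gives P* = 290 and Q* = 511.
Since 221 < 290, the ceiling is binding.
At P = 221: Qd = 1671 - 4·221 = 787 and Qs = 5·221 - 939 = 166.
Shortage = Qd - Qs = 787 - 166 = 621.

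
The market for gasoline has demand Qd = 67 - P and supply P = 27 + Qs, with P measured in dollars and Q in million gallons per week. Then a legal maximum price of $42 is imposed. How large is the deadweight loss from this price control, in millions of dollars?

25

Rearranging supply gives Qs = P - 27. Equilibrium: 67 - P = P - 27, so 94 = 2P and P* = 47, Q* = 20.
Because the ceiling (42) lies below the market-clearing price, it is binding.
At P = 42: Qd = 67 - 42 = 25 and Qs = 42 - 27 = 15.
Quantity traded falls to 15. At Q = 15 the demand price is 67 - 15 = 52 and the supply price is 27 + 15 = 42.
Deadweight loss = ½ · (52 - 42) · (20 - 15) = ½ · 10 · 5 = 25.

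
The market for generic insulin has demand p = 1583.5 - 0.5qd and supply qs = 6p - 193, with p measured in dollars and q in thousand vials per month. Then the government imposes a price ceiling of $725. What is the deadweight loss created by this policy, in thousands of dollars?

Rearranging demand gives qd = 3167 - 2p. Without the control the market clears where 3167 - 2p = 6p - 193, i.e. p* = 420 and q* = 2327.
The ceiling of 725 is above the equilibrium price 420, so it is not binding; the market clears at p* = 420, q* = 2327.
Since the control does not bind, no trades are prevented and deadweight loss is zero.

0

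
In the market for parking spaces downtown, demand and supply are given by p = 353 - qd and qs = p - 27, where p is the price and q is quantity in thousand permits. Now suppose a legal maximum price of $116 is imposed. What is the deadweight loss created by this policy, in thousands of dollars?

Rearranging demand gives qd = 353 - p. Without the control the market clears where 353 - p = p - 27, i.e. p* = 190 and q* = 163.
Because the ceiling (116) lies below the market-clearing price, it is binding.
At p = 116: qd = 353 - 116 = 237 and qs = 116 - 27 = 89.
Quantity traded falls to 89. At q = 89 the demand price is 353 - 89 = 264 and the supply price is 27 + 89 = 116.
Deadweight loss = ½ · (264 - 116) · (163 - 89) = ½ · 148 · 74 = 5476.

5476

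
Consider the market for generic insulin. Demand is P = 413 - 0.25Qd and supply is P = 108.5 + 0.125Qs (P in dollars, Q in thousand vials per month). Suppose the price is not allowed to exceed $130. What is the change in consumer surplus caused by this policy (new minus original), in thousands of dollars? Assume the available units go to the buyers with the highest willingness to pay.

-37440

Rearranging demand gives Qd = 1652 - 4P; rearranging supply gives Qs = 8P - 868. In a free market, 1652 - 4P = 8P - 868 gives the equilibrium P* = 210, Q* = 812.
Because the ceiling (130) lies below the market-clearing price, it is binding.
At P = 130: Qd = 1652 - 4·130 = 1132 and Qs = 8·130 - 868 = 172.
Consumer surplus without the control is ½ · (413 - 210) · 812 = 82418.
With the ceiling, 172 units are sold at 130 (assume they go to the highest-value buyers). The demand price at Q = 172 is 370, so CS = ½ · [(413 - 130) + (370 - 130)] · 172 = 44978.
Change in consumer surplus = 44978 - 82418 = -37440.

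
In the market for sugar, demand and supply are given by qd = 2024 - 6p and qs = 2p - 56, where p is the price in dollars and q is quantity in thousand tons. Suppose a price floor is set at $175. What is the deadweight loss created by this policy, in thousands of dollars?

Equilibrium: 2024 - 6p = 2p - 56, so 2080 = 8p and p* = 260, q* = 464.
The floor of 175 is below the equilibrium price 260, so it is not binding; the market clears at p* = 260, q* = 464.
Since the control does not bind, no trades are prevented and deadweight loss is zero.

0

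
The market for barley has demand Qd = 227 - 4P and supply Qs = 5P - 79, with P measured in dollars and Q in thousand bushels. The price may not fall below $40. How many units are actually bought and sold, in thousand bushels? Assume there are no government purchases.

Equilibrium: 227 - 4P = 5P - 79, so 306 = 9P and P* = 34, Q* = 91.
The floor of 40 is above the equilibrium price 34, so it binds.
At P = 40: Qd = 227 - 4·40 = 67 and Qs = 5·40 - 79 = 121.
The quantity actually transacted is the short side, demand: 67.

67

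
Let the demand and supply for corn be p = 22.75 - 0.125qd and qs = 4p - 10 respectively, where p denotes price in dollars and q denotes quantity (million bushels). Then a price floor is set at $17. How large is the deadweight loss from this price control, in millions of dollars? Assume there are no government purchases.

Rearranging demand gives qd = 182 - 8p. In a free market, 182 - 8p = 4p - 10 gives the equilibrium p* = 16, q* = 54.
Because the floor (17) lies above the market-clearing price, it is binding.
At p = 17: qd = 182 - 8·17 = 46 and qs = 4·17 - 10 = 58.
Quantity traded falls to 46. At q = 46 the demand price is (182 - 46)/8 = 17 and the supply price is (10 + 46)/4 = 14.
Deadweight loss = ½ · (17 - 14) · (54 - 46) = ½ · 3 · 8 = 12.

12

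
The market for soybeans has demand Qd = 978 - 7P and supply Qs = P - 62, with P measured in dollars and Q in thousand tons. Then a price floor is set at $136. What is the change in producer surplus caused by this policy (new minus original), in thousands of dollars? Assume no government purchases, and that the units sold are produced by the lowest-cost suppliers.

Equilibrium: 978 - 7P = P - 62, so 1040 = 8P and P* = 130, Q* = 68.
Because the floor (136) lies above the market-clearing price, it is binding.
At P = 136: Qd = 978 - 7·136 = 26 and Qs = 136 - 62 = 74.
Producer surplus without the control is ½ · (130 - 62) · 68 = 2312.
With the floor, 26 units are sold at 136. The supply price at Q = 26 is 88, so PS = ½ · [(136 - 62) + (136 - 88)] · 26 = 1586.
Change in producer surplus = 1586 - 2312 = -726.

-726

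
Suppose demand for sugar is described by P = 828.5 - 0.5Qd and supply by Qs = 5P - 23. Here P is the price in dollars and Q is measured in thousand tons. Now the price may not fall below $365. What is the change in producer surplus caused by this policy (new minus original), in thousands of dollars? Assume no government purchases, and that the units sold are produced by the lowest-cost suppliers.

109625

Rearranging demand gives Qd = 1657 - 2P. Equilibrium: 1657 - 2P = 5P - 23, so 1680 = 7P and P* = 240, Q* = 1177.
Since 365 > 240, the floor is binding.
At P = 365: Qd = 1657 - 2·365 = 927 and Qs = 5·365 - 23 = 1802.
Producer surplus without the control is ½ · (240 - 4.6) · 1177 = 138532.9.
With the floor, 927 units are sold at 365. The supply price at Q = 927 is 190, so PS = ½ · [(365 - 4.6) + (365 - 190)] · 927 = 248157.9.
Change in producer surplus = 248157.9 - 138532.9 = 109625.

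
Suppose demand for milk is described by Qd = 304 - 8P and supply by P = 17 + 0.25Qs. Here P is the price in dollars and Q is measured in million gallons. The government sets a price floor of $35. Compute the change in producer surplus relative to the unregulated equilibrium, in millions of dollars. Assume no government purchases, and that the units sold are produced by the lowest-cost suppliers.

-32

Rearranging supply gives Qs = 4P - 68. Equilibrium: 304 - 8P = 4P - 68, so 372 = 12P and P* = 31, Q* = 56.
Because the floor (35) lies above the market-clearing price, it is binding.
At P = 35: Qd = 304 - 8·35 = 24 and Qs = 4·35 - 68 = 72.
Producer surplus without the control is ½ · (31 - 17) · 56 = 392.
With the floor, 24 units are sold at 35. The supply price at Q = 24 is 23, so PS = ½ · [(35 - 17) + (35 - 23)] · 24 = 360.
Change in producer surplus = 360 - 392 = -32.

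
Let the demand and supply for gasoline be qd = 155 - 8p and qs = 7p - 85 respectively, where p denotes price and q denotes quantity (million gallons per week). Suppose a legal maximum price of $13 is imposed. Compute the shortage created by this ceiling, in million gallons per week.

45

Setting quantity demanded equal to quantity supplied, 155 - 8p = 7p - 85, gives p* = 16 and q* = 27.
Since 13 < 16, the ceiling is binding.
At p = 13: qd = 155 - 8·13 = 51 and qs = 7·13 - 85 = 6.
Shortage = qd - qs = 51 - 6 = 45.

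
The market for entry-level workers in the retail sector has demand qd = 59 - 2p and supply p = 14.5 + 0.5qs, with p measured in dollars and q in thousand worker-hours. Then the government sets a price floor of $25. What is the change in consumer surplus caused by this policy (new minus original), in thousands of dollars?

Rearranging supply gives qs = 2p - 29. Setting quantity demanded equal to quantity supplied, 59 - 2p = 2p - 29, gives p* = 22 and q* = 15.
Since 25 > 22, the floor is binding.
At p = 25: qd = 59 - 2·25 = 9 and qs = 2·25 - 29 = 21.
Consumer surplus without the control is ½ · (29.5 - 22) · 15 = 56.25.
With the floor, consumers buy 9 units at 25, so CS = ½ · (29.5 - 25) · 9 = 20.25.
Change in consumer surplus = 20.25 - 56.25 = -36.

-36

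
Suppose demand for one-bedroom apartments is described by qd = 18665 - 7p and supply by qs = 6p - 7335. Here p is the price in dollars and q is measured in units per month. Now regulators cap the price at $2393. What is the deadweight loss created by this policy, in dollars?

0

Equilibrium: 18665 - 7p = 6p - 7335, so 26000 = 13p and p* = 2000, q* = 4665.
Since 2393 is above p* = 2000, the ceiling does not bind and the free-market outcome prevails.
Since the control does not bind, no trades are prevented and deadweight loss is zero.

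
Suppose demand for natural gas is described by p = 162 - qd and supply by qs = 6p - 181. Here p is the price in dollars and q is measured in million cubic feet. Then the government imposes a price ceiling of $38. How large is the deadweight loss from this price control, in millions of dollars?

2541

Rearranging demand gives qd = 162 - p. In a free market, 162 - p = 6p - 181 gives the equilibrium p* = 49, q* = 113.
Since 38 < 49, the ceiling is binding.
At p = 38: qd = 162 - 38 = 124 and qs = 6·38 - 181 = 47.
Quantity traded falls to 47. At q = 47 the demand price is 162 - 47 = 115 and the supply price is (181 + 47)/6 = 38.
Deadweight loss = ½ · (115 - 38) · (113 - 47) = ½ · 77 · 66 = 2541.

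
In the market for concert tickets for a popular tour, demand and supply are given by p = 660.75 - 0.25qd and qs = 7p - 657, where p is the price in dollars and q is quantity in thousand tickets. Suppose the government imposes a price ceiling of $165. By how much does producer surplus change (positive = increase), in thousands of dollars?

Rearranging demand gives qd = 2643 - 4p. In a free market, 2643 - 4p = 7p - 657 gives the equilibrium p* = 300, q* = 1443.
Since 165 < 300, the ceiling is binding.
At p = 165: qd = 2643 - 4·165 = 1983 and qs = 7·165 - 657 = 498.
Producer surplus without the control is ½ · (300 - 657/7) · 1443 = 2082249/14.
With the ceiling, producers sell 498 units at 165, so PS = ½ · (165 - 657/7) · 498 = 124002/7.
Change in producer surplus = 124002/7 - 2082249/14 = -131017.5.

-131017.5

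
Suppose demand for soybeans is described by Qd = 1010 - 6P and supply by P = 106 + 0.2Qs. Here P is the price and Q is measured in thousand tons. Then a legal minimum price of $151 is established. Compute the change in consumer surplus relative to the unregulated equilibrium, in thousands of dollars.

-1507

Rearranging supply gives Qs = 5P - 530. Equilibrium: 1010 - 6P = 5P - 530, so 1540 = 11P and P* = 140, Q* = 170.
Since 151 > 140, the floor is binding.
At P = 151: Qd = 1010 - 6·151 = 104 and Qs = 5·151 - 530 = 225.
Consumer surplus without the control is ½ · (505/3 - 140) · 170 = 7225/3.
With the floor, consumers buy 104 units at 151, so CS = ½ · (505/3 - 151) · 104 = 2704/3.
Change in consumer surplus = 2704/3 - 7225/3 = -1507.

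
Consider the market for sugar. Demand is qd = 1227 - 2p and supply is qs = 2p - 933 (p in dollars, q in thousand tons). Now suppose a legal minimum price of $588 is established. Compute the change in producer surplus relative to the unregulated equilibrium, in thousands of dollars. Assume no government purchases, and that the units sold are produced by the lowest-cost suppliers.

Without the control the market clears where 1227 - 2p = 2p - 933, i.e. p* = 540 and q* = 147.
The floor of 588 is above the equilibrium price 540, so it binds.
At p = 588: qd = 1227 - 2·588 = 51 and qs = 2·588 - 933 = 243.
Producer surplus without the control is ½ · (540 - 466.5) · 147 = 5402.25.
With the floor, 51 units are sold at 588. The supply price at q = 51 is 492, so PS = ½ · [(588 - 466.5) + (588 - 492)] · 51 = 5546.25.
Change in producer surplus = 5546.25 - 5402.25 = 144.

144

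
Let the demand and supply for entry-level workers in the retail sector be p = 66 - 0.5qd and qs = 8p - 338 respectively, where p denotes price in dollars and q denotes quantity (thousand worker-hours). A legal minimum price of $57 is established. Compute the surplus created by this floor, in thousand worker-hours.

Rearranging demand gives qd = 132 - 2p. Equilibrium: 132 - 2p = 8p - 338, so 470 = 10p and p* = 47, q* = 38.
Because the floor (57) lies above the market-clearing price, it is binding.
At p = 57: qd = 132 - 2·57 = 18 and qs = 8·57 - 338 = 118.
Surplus = qs - qd = 118 - 18 = 100.

100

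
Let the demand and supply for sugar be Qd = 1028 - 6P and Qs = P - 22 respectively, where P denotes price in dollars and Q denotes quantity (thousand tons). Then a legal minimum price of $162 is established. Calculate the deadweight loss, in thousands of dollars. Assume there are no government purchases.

Setting quantity demanded equal to quantity supplied, 1028 - 6P = P - 22, gives P* = 150 and Q* = 128.
Because the floor (162) lies above the market-clearing price, it is binding.
At P = 162: Qd = 1028 - 6·162 = 56 and Qs = 162 - 22 = 140.
Quantity traded falls to 56. At Q = 56 the demand price is (1028 - 56)/6 = 162 and the supply price is 22 + 56 = 78.
Deadweight loss = ½ · (162 - 78) · (128 - 56) = ½ · 84 · 72 = 3024.

3024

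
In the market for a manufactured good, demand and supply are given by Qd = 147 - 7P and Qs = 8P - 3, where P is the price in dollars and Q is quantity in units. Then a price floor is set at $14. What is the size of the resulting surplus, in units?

Equilibrium: 147 - 7P = 8P - 3, so 150 = 15P and P* = 10, Q* = 77.
Because the floor (14) lies above the market-clearing price, it is binding.
At P = 14: Qd = 147 - 7·14 = 49 and Qs = 8·14 - 3 = 109.
Surplus = Qs - Qd = 109 - 49 = 60.

60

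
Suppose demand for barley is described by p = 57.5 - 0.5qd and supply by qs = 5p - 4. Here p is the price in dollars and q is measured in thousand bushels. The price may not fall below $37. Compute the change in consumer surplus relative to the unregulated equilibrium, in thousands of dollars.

-1220

Rearranging demand gives qd = 115 - 2p. Setting quantity demanded equal to quantity supplied, 115 - 2p = 5p - 4, gives p* = 17 and q* = 81.
Because the floor (37) lies above the market-clearing price, it is binding.
At p = 37: qd = 115 - 2·37 = 41 and qs = 5·37 - 4 = 181.
Consumer surplus without the control is ½ · (57.5 - 17) · 81 = 1640.25.
With the floor, consumers buy 41 units at 37, so CS = ½ · (57.5 - 37) · 41 = 420.25.
Change in consumer surplus = 420.25 - 1640.25 = -1220.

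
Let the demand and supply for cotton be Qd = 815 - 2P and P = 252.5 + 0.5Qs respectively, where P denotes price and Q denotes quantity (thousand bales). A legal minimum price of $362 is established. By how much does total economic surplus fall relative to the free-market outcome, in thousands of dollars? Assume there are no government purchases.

Rearranging supply gives Qs = 2P - 505. Without the control the market clears where 815 - 2P = 2P - 505, i.e. P* = 330 and Q* = 155.
Because the floor (362) lies above the market-clearing price, it is binding.
At P = 362: Qd = 815 - 2·362 = 91 and Qs = 2·362 - 505 = 219.
Quantity traded falls to 91. At Q = 91 the demand price is (815 - 91)/2 = 362 and the supply price is (505 + 91)/2 = 298.
Deadweight loss = ½ · (362 - 298) · (155 - 91) = ½ · 64 · 64 = 2048.

2048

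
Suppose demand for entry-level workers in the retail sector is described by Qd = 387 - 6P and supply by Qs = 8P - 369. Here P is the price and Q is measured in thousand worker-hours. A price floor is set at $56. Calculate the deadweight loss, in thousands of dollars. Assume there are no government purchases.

21

Equilibrium: 387 - 6P = 8P - 369, so 756 = 14P and P* = 54, Q* = 63.
The floor of 56 is above the equilibrium price 54, so it binds.
At P = 56: Qd = 387 - 6·56 = 51 and Qs = 8·56 - 369 = 79.
Quantity traded falls to 51. At Q = 51 the demand price is (387 - 51)/6 = 56 and the supply price is (369 + 51)/8 = 52.5.
Deadweight loss = ½ · (56 - 52.5) · (63 - 51) = ½ · 3.5 · 12 = 21.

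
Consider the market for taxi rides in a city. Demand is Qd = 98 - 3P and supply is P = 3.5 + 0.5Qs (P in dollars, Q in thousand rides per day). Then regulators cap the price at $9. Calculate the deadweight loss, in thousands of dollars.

240

Rearranging supply gives Qs = 2P - 7. In a free market, 98 - 3P = 2P - 7 gives the equilibrium P* = 21, Q* = 35.
Since 9 < 21, the ceiling is binding.
At P = 9: Qd = 98 - 3·9 = 71 and Qs = 2·9 - 7 = 11.
Quantity traded falls to 11. At Q = 11 the demand price is (98 - 11)/3 = 29 and the supply price is (7 + 11)/2 = 9.
Deadweight loss = ½ · (29 - 9) · (35 - 11) = ½ · 20 · 24 = 240.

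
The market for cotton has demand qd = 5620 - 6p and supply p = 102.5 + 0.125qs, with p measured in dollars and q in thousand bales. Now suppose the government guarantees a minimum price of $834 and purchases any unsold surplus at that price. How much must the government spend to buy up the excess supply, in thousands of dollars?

4366824

Rearranging supply gives qs = 8p - 820. Equilibrium: 5620 - 6p = 8p - 820, so 6440 = 14p and p* = 460, q* = 2860.
Because the floor (834) lies above the market-clearing price, it is binding.
At p = 834: qd = 5620 - 6·834 = 616 and qs = 8·834 - 820 = 5852.
Surplus = qs - qd = 5236.
Government expenditure = surplus × support price = 5236 × 834 = 4366824.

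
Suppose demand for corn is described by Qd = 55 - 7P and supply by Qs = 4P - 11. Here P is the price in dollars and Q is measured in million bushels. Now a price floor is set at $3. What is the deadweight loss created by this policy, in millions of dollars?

Without the control the market clears where 55 - 7P = 4P - 11, i.e. P* = 6 and Q* = 13.
The floor of 3 is below the equilibrium price 6, so it is not binding; the market clears at P* = 6, Q* = 13.
Since the control does not bind, no trades are prevented and deadweight loss is zero.

0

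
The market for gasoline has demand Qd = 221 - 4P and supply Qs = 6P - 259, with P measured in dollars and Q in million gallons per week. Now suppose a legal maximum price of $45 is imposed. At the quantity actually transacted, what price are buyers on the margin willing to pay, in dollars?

Without the control the market clears where 221 - 4P = 6P - 259, i.e. P* = 48 and Q* = 29.
The ceiling of 45 is below the equilibrium price 48, so it binds.
At P = 45: Qd = 221 - 4·45 = 41 and Qs = 6·45 - 259 = 11.
Only 11 units reach the market. On the demand curve, the marginal buyer's willingness to pay at Q = 11 is (221 - 11)/4 = 52.5.

52.5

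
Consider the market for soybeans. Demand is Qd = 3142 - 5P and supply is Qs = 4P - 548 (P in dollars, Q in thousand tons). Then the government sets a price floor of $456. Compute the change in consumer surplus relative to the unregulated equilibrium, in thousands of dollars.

Without the control the market clears where 3142 - 5P = 4P - 548, i.e. P* = 410 and Q* = 1092.
Since 456 > 410, the floor is binding.
At P = 456: Qd = 3142 - 5·456 = 862 and Qs = 4·456 - 548 = 1276.
Consumer surplus without the control is ½ · (628.4 - 410) · 1092 = 119246.4.
With the floor, consumers buy 862 units at 456, so CS = ½ · (628.4 - 456) · 862 = 74304.4.
Change in consumer surplus = 74304.4 - 119246.4 = -44942.

-44942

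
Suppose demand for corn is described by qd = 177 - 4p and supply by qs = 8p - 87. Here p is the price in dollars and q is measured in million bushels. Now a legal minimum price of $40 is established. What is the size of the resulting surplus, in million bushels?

Equilibrium: 177 - 4p = 8p - 87, so 264 = 12p and p* = 22, q* = 89.
The floor of 40 is above the equilibrium price 22, so it binds.
At p = 40: qd = 177 - 4·40 = 17 and qs = 8·40 - 87 = 233.
Surplus = qs - qd = 233 - 17 = 216.

216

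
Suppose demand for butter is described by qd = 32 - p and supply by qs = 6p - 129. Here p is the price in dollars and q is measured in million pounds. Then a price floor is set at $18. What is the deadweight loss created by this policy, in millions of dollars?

Setting quantity demanded equal to quantity supplied, 32 - p = 6p - 129, gives p* = 23 and q* = 9.
Since 18 is below p* = 23, the floor does not bind and the free-market outcome prevails.
Since the control does not bind, no trades are prevented and deadweight loss is zero.

0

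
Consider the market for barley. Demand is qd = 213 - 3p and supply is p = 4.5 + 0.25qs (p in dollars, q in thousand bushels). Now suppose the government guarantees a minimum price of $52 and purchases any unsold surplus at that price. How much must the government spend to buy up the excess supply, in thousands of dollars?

Rearranging supply gives qs = 4p - 18. Setting quantity demanded equal to quantity supplied, 213 - 3p = 4p - 18, gives p* = 33 and q* = 114.
Because the floor (52) lies above the market-clearing price, it is binding.
At p = 52: qd = 213 - 3·52 = 57 and qs = 4·52 - 18 = 190.
Surplus = qs - qd = 133.
Government expenditure = surplus × support price = 133 × 52 = 6916.

6916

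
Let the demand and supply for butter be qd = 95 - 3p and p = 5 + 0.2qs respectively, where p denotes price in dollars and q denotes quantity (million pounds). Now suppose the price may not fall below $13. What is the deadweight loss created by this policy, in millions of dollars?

Rearranging supply gives qs = 5p - 25. In a free market, 95 - 3p = 5p - 25 gives the equilibrium p* = 15, q* = 50.
Since 13 is below p* = 15, the floor does not bind and the free-market outcome prevails.
Since the control does not bind, no trades are prevented and deadweight loss is zero.

0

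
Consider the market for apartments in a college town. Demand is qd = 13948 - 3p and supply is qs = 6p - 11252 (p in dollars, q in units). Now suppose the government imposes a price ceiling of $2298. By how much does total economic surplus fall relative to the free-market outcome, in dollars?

Setting quantity demanded equal to quantity supplied, 13948 - 3p = 6p - 11252, gives p* = 2800 and q* = 5548.
Because the ceiling (2298) lies below the market-clearing price, it is binding.
At p = 2298: qd = 13948 - 3·2298 = 7054 and qs = 6·2298 - 11252 = 2536.
Quantity traded falls to 2536. At q = 2536 the demand price is (13948 - 2536)/3 = 3804 and the supply price is (11252 + 2536)/6 = 2298.
Deadweight loss = ½ · (3804 - 2298) · (5548 - 2536) = ½ · 1506 · 3012 = 2268036.

2268036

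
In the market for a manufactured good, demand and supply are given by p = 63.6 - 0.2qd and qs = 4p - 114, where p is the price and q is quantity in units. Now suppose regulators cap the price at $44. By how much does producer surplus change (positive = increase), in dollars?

Rearranging demand gives qd = 318 - 5p. Setting quantity demanded equal to quantity supplied, 318 - 5p = 4p - 114, gives p* = 48 and q* = 78.
The ceiling of 44 is below the equilibrium price 48, so it binds.
At p = 44: qd = 318 - 5·44 = 98 and qs = 4·44 - 114 = 62.
Producer surplus without the control is ½ · (48 - 28.5) · 78 = 760.5.
With the ceiling, producers sell 62 units at 44, so PS = ½ · (44 - 28.5) · 62 = 480.5.
Change in producer surplus = 480.5 - 760.5 = -280.

-280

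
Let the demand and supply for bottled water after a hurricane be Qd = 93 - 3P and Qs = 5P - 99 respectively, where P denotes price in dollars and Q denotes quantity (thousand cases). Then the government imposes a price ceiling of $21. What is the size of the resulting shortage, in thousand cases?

24

In a free market, 93 - 3P = 5P - 99 gives the equilibrium P* = 24, Q* = 21.
Since 21 < 24, the ceiling is binding.
At P = 21: Qd = 93 - 3·21 = 30 and Qs = 5·21 - 99 = 6.
Shortage = Qd - Qs = 30 - 6 = 24.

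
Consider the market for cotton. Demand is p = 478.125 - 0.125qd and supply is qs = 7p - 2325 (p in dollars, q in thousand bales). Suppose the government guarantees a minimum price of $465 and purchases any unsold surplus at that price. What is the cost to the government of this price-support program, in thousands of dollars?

Rearranging demand gives qd = 3825 - 8p. Setting quantity demanded equal to quantity supplied, 3825 - 8p = 7p - 2325, gives p* = 410 and q* = 545.
The floor of 465 is above the equilibrium price 410, so it binds.
At p = 465: qd = 3825 - 8·465 = 105 and qs = 7·465 - 2325 = 930.
Surplus = qs - qd = 825.
Government expenditure = surplus × support price = 825 × 465 = 383625.

383625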